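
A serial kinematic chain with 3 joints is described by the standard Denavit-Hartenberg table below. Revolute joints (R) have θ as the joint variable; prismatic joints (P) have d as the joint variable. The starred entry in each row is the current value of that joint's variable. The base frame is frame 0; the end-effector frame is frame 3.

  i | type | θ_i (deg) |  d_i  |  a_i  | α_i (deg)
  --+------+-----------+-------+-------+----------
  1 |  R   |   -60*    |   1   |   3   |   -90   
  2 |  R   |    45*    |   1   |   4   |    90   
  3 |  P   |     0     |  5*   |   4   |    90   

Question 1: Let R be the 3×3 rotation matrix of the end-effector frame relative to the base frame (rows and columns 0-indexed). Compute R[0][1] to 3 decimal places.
End-effector y-axis (col 1 of R) = (0.3536,-0.6124,0.7071)
R[0][1] = 0.3536

0.354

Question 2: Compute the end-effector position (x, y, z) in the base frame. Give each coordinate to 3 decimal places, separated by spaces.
6.962 -10.059 -1.121

after link 1: o_1 = (1.5000, -2.5981, 1.0000)
after link 2: o_2 = (3.7802, -4.5476, -1.8284)
after link 3: o_3 = (6.9622, -10.0589, -1.1213)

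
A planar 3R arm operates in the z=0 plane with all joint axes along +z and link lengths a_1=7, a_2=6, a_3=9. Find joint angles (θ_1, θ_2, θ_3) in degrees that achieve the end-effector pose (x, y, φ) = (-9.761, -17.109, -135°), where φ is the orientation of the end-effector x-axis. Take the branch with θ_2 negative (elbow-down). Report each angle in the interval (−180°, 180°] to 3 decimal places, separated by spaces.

-80.086 -60.003 5.089

wrist centre = target − a_3·(cos φ, sin φ) = (-3.3970, -10.7450)
cos θ_2 = (126.9957−7²−6²)/(2·7·6) = 0.4999; θ_2 = -60.0034° (elbow-down)
β = atan2(-10.7450,-3.3970) = -107.5443°; ψ = atan2(-5.1963,9.9997) = -27.4586°
θ_1 = β − ψ = -80.0857°
θ_3 = φ − θ_1 − θ_2 = 5.0891° (wrapped to (-180°,180°])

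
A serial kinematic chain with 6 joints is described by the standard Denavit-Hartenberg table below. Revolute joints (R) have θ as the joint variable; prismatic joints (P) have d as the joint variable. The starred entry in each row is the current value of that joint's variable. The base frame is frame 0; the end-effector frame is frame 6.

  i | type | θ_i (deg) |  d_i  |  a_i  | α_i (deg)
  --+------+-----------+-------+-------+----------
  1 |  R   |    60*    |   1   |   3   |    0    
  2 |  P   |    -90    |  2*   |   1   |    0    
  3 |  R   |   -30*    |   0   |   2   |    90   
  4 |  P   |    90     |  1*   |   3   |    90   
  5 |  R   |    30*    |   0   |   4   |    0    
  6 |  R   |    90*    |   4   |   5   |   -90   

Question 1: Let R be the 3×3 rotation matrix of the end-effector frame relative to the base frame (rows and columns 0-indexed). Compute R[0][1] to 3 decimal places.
-0.500

End-effector y-axis (col 1 of R) = (-0.5000,0.8660,0.0000)
R[0][1] = -0.5000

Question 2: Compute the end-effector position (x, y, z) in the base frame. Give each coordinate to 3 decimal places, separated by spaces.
-0.982 -6.763 6.964

after link 1: o_1 = (1.5000, 2.5981, 1.0000)
after link 2: o_2 = (2.3660, 2.0981, 3.0000)
after link 3: o_3 = (3.3660, 0.3660, 3.0000)
after link 4: o_4 = (2.5000, -0.1340, 6.0000)
after link 5: o_5 = (0.7679, -1.1340, 9.4641)
after link 6: o_6 = (-0.9821, -6.7631, 6.9641)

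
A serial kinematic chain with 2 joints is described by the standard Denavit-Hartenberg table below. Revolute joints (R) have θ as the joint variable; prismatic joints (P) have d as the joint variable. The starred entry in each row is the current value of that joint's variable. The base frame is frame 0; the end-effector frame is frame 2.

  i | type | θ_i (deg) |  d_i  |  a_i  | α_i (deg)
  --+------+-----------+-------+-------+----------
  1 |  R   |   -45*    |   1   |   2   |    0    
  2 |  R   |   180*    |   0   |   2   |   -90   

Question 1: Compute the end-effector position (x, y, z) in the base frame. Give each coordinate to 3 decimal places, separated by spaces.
after link 1: o_1 = (1.4142, -1.4142, 1.0000)
after link 2: o_2 = (0.0000, 0.0000, 1.0000)

0.000 0.000 1.000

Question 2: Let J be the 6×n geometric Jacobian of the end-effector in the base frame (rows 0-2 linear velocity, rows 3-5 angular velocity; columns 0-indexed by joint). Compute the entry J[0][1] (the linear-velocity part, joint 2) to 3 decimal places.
-1.414

axis z_1 = (0.0000,0.0000,1.0000); lever o_n−o_1 = (-1.4142,1.4142,0.0000)
cross product → J_v[:, 1] = (-1.4142,-1.4142,0.0000)
J_ω[:, 1] = z_1
entry J[0][1] = -1.4142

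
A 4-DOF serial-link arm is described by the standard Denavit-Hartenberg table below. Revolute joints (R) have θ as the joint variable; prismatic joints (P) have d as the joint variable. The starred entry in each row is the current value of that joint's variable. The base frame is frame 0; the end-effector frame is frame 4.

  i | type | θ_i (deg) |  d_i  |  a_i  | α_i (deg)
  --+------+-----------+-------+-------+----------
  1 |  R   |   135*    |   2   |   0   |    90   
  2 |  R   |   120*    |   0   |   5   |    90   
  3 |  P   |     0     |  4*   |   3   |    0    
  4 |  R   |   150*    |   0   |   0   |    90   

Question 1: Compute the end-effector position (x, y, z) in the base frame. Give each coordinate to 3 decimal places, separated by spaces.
0.379 -0.379 10.928

after link 1: o_1 = (0.0000, 0.0000, 2.0000)
after link 2: o_2 = (1.7678, -1.7678, 6.3301)
after link 3: o_3 = (0.3789, -0.3789, 10.9282)
after link 4: o_4 = (0.3789, -0.3789, 10.9282)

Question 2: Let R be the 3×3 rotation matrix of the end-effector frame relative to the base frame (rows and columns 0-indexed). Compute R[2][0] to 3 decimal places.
-0.750

End-effector x-axis (col 0 of R) = (0.0474,0.6597,-0.7500)
R[2][0] = -0.7500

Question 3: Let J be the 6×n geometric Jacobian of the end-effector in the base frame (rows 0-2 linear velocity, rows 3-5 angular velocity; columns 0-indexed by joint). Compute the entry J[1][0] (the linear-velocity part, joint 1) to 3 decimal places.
0.379

axis z_0 = ẑ; lever o_n−o_0 = (0.3789,-0.3789,10.9282)
cross product → J_v[:, 0] = (0.3789,0.3789,-0.0000)
J_ω[:, 0] = z_0
entry J[1][0] = 0.3789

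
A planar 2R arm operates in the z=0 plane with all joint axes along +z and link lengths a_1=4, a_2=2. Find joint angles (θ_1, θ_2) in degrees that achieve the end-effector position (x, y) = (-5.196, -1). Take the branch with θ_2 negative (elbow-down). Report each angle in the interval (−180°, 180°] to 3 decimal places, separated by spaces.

cos θ_2 = (27.9984−4²−2²)/(2·4·2) = 0.4999; θ_2 = -60.0065° (elbow-down)
β = atan2(-1.0000,-5.1960) = -169.1063°; ψ = atan2(-1.7322,4.9998) = -19.1085°
θ_1 = β − ψ = -149.9978°

-149.998 -60.007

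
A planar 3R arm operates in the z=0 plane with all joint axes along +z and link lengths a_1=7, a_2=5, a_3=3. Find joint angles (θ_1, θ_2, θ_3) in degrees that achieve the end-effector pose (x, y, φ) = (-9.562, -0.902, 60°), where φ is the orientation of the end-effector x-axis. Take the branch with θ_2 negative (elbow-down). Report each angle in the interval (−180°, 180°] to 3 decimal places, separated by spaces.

-149.997 -30.006 -119.997

wrist centre = target − a_3·(cos φ, sin φ) = (-11.0620, -3.5001)
cos θ_2 = (134.6184−7²−5²)/(2·7·5) = 0.8660; θ_2 = -30.0056° (elbow-down)
β = atan2(-3.5001,-11.0620) = -162.4423°; ψ = atan2(-2.5004,11.3299) = -12.4453°
θ_1 = β − ψ = -149.9971°
θ_3 = φ − θ_1 − θ_2 = -119.9973° (wrapped to (-180°,180°])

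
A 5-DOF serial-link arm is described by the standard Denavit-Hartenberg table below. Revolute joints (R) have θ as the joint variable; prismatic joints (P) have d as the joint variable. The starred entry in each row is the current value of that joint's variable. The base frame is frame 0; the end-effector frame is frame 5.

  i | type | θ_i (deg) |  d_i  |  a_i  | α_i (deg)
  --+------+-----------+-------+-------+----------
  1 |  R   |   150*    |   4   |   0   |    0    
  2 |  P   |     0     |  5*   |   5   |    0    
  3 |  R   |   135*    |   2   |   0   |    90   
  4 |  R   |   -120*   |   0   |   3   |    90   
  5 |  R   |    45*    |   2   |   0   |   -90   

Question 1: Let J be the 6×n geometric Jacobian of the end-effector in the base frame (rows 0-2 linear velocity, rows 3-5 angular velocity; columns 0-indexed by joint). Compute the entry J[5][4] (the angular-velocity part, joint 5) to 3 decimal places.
0.500

axis z_4 = (-0.2241,0.8365,0.5000); lever o_n−o_4 = (-0.4483,1.6730,1.0000)
cross product → J_v[:, 4] = (0.0000,-0.0000,0.0000)
J_ω[:, 4] = z_4
entry J[5][4] = 0.5000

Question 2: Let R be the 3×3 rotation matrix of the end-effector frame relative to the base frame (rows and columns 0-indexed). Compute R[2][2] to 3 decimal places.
0.612

End-effector z-axis (col 2 of R) = (-0.5915,-0.5245,0.6124)
R[2][2] = 0.6124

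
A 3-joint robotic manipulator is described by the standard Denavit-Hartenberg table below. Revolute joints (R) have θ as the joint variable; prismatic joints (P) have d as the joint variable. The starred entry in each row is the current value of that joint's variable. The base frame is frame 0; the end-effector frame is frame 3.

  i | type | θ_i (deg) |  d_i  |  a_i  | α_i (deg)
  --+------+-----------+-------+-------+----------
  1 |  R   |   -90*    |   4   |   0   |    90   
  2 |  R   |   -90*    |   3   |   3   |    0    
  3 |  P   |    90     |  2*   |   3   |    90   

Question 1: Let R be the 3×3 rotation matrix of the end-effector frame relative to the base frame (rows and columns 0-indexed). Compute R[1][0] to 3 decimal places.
-1.000

End-effector x-axis (col 0 of R) = (0.0000,-1.0000,0.0000)
R[1][0] = -1.0000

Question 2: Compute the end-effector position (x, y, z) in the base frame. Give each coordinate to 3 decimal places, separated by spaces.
-5.000 -3.000 1.000

after link 1: o_1 = (0.0000, 0.0000, 4.0000)
after link 2: o_2 = (-3.0000, -0.0000, 1.0000)
after link 3: o_3 = (-5.0000, -3.0000, 1.0000)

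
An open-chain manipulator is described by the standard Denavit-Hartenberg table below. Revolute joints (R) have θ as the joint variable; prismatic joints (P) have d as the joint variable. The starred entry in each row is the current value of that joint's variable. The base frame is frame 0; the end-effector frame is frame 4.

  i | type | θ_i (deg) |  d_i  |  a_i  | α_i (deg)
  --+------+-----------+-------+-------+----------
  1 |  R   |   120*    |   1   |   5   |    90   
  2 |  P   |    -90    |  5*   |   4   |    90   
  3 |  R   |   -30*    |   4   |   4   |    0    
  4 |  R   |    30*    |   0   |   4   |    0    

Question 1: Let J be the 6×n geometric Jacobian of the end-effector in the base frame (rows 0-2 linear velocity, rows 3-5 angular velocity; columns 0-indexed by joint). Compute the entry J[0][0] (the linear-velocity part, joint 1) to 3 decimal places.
-2.366

axis z_0 = ẑ; lever o_n−o_0 = (2.0981,2.3660,-10.4641)
cross product → J_v[:, 0] = (-2.3660,2.0981,0.0000)
J_ω[:, 0] = z_0
entry J[0][0] = -2.3660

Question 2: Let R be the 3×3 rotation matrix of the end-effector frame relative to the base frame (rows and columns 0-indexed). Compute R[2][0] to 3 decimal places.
-1.000

End-effector x-axis (col 0 of R) = (0.0000,0.0000,-1.0000)
R[2][0] = -1.0000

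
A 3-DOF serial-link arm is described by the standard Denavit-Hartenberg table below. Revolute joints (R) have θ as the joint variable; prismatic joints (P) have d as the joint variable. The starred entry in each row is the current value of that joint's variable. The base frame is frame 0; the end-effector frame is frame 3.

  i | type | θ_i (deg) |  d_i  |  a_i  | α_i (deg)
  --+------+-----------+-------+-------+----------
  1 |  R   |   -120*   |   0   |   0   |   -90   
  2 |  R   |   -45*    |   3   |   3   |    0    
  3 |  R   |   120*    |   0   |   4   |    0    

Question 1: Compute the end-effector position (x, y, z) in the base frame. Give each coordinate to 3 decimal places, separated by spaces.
1.020 -4.234 -1.742

after link 1: o_1 = (0.0000, 0.0000, 0.0000)
after link 2: o_2 = (1.5374, -3.3371, 2.1213)
after link 3: o_3 = (1.0198, -4.2337, -1.7424)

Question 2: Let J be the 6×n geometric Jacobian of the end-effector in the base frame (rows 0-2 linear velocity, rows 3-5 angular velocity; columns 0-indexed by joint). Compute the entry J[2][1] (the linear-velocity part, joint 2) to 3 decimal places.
axis z_1 = (0.8660,-0.5000,0.0000); lever o_n−o_1 = (1.0198,-4.2337,-1.7424)
cross product → J_v[:, 1] = (0.8712,1.5089,-3.1566)
J_ω[:, 1] = z_1
entry J[2][1] = -3.1566

-3.157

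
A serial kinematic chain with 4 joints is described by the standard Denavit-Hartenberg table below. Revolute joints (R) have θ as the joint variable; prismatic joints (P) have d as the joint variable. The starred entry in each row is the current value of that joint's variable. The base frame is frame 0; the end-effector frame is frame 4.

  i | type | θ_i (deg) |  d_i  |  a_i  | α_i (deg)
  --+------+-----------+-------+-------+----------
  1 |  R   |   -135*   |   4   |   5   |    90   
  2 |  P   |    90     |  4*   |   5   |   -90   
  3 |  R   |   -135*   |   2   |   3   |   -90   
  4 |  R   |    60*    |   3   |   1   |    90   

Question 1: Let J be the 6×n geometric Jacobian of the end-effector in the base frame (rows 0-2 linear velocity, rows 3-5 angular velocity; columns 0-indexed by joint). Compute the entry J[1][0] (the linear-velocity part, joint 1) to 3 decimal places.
axis z_0 = ẑ; lever o_n−o_0 = (-8.8121,3.3447,8.6464)
cross product → J_v[:, 0] = (-3.3447,-8.8121,0.0000)
J_ω[:, 0] = z_0
entry J[1][0] = -8.8121

-8.812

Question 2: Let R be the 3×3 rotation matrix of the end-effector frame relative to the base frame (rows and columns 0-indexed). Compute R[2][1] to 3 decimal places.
0.707

End-effector y-axis (col 1 of R) = (-0.5000,0.5000,0.7071)
R[2][1] = 0.7071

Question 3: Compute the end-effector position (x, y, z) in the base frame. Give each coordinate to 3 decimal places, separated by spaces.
after link 1: o_1 = (-3.5355, -3.5355, 4.0000)
after link 2: o_2 = (-6.3640, -0.7071, 9.0000)
after link 3: o_3 = (-6.4497, 2.2071, 6.8787)
after link 4: o_4 = (-8.8121, 3.3447, 8.6464)

-8.812 3.345 8.646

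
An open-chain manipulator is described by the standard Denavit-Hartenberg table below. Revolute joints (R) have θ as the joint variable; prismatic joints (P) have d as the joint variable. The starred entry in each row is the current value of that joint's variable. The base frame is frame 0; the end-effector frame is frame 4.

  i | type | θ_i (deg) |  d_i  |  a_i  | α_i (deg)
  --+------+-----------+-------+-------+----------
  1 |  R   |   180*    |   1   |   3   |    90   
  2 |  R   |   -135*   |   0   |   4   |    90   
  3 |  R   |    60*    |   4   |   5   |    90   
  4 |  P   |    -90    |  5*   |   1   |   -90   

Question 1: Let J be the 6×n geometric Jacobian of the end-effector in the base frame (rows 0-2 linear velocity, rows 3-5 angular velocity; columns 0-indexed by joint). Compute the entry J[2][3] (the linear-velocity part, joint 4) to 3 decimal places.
prismatic axis z_3 = (0.6124,-0.5000,-0.6124)
J_v[:, 3] = z_3; J_ω[:, 3] = (0,0,0)
entry J[2][3] = -0.6124

-0.612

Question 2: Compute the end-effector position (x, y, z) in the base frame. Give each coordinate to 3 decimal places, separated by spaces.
after link 1: o_1 = (-3.0000, 0.0000, 1.0000)
after link 2: o_2 = (-0.1716, 0.0000, -1.8284)
after link 3: o_3 = (4.4246, 4.3301, -0.7678)
after link 4: o_4 = (6.7794, 1.8301, -4.5367)

6.779 1.830 -4.537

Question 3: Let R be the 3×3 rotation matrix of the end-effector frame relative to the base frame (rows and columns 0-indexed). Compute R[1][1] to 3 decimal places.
0.500

End-effector y-axis (col 1 of R) = (-0.6124,0.5000,0.6124)
R[1][1] = 0.5000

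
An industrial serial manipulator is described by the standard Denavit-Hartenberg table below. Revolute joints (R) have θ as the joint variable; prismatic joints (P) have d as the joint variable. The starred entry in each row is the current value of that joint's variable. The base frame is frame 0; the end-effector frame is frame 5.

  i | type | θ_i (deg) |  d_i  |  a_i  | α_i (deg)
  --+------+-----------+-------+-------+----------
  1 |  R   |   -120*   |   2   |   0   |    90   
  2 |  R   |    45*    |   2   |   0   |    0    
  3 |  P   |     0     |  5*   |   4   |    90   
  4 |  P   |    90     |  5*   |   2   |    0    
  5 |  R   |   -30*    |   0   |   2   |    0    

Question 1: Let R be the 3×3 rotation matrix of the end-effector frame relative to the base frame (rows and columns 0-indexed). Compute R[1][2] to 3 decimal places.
-0.612

End-effector z-axis (col 2 of R) = (-0.3536,-0.6124,-0.7071)
R[1][2] = -0.6124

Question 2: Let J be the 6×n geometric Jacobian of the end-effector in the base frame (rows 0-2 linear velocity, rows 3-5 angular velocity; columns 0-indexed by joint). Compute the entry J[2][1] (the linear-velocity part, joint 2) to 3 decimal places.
axis z_1 = (-0.8660,0.5000,0.0000); lever o_n−o_1 = (-12.8298,-0.7577,0.0000)
cross product → J_v[:, 1] = (0.0000,-0.0000,7.0711)
J_ω[:, 1] = z_1
entry J[2][1] = 7.0711

7.071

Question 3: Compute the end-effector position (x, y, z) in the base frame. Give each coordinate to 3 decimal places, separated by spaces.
after link 1: o_1 = (0.0000, 0.0000, 2.0000)
after link 2: o_2 = (-1.7321, 1.0000, 2.0000)
after link 3: o_3 = (-7.4764, 1.0505, 4.8284)
after link 4: o_4 = (-10.9762, -1.0114, 1.2929)
after link 5: o_5 = (-12.8298, -0.7577, 2.0000)

-12.830 -0.758 2.000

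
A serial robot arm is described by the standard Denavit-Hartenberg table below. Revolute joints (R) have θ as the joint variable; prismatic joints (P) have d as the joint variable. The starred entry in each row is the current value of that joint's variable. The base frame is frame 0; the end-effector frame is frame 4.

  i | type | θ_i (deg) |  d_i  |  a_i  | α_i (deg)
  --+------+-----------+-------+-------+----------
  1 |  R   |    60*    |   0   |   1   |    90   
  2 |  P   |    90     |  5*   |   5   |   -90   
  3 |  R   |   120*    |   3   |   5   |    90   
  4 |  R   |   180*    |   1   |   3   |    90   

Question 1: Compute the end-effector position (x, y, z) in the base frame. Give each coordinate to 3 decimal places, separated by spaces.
after link 1: o_1 = (0.5000, 0.8660, 0.0000)
after link 2: o_2 = (4.8301, -1.6340, 5.0000)
after link 3: o_3 = (-0.4199, -2.0670, 2.5000)
after link 4: o_4 = (1.3971, -3.1160, 4.8660)

1.397 -3.116 4.866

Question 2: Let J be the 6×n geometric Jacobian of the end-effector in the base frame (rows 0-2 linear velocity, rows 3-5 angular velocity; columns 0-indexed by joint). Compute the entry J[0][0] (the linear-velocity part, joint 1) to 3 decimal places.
axis z_0 = ẑ; lever o_n−o_0 = (1.3971,-3.1160,4.8660)
cross product → J_v[:, 0] = (3.1160,1.3971,-0.0000)
J_ω[:, 0] = z_0
entry J[0][0] = 3.1160

3.116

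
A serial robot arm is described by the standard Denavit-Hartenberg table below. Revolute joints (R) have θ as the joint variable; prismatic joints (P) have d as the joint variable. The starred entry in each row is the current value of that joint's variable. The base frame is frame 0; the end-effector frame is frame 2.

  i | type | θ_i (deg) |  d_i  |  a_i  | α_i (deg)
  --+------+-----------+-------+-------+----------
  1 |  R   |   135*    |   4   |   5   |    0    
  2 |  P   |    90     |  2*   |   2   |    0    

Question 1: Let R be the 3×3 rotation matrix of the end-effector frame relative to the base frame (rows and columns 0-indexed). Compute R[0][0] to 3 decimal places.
-0.707

End-effector x-axis (col 0 of R) = (-0.7071,-0.7071,0.0000)
R[0][0] = -0.7071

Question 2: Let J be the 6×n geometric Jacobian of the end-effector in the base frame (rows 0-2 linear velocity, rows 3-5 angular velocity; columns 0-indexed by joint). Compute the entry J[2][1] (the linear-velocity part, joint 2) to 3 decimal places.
1.000

prismatic axis z_1 = (0.0000,0.0000,1.0000)
J_v[:, 1] = z_1; J_ω[:, 1] = (0,0,0)
entry J[2][1] = 1.0000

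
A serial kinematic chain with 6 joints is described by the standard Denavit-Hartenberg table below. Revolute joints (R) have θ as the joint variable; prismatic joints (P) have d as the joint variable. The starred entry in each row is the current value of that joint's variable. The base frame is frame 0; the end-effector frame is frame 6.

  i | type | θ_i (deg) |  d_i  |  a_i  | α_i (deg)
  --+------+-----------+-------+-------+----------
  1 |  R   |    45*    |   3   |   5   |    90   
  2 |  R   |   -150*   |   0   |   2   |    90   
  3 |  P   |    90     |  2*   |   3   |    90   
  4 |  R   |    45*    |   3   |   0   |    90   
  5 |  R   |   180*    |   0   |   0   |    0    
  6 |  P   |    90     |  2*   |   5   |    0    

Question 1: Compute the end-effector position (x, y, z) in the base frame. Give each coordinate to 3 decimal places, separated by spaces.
after link 1: o_1 = (3.5355, 3.5355, 3.0000)
after link 2: o_2 = (2.3108, 2.3108, 2.0000)
after link 3: o_3 = (3.7250, -0.5176, 3.7321)
after link 4: o_4 = (1.8879, -2.3548, 2.2321)
after link 5: o_5 = (1.8879, -2.3548, 2.2321)
after link 6: o_6 = (6.4497, 0.2071, 3.5073)

6.450 0.207 3.507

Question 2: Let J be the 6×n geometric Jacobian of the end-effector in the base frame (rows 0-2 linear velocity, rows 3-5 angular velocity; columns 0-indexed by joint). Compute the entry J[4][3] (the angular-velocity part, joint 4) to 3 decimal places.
-0.612

axis z_3 = (-0.6124,-0.6124,-0.5000); lever o_n−o_3 = (2.7247,0.7247,-0.2247)
cross product → J_v[:, 3] = (0.5000,-1.5000,1.2247)
J_ω[:, 3] = z_3
entry J[4][3] = -0.6124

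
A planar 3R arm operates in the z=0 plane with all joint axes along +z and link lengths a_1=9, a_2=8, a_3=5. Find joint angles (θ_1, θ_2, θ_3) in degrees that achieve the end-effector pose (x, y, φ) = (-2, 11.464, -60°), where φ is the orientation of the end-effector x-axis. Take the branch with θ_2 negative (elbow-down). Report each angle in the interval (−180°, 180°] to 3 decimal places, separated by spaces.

120.001 -30.003 -149.999

wrist centre = target − a_3·(cos φ, sin φ) = (-4.5000, 15.7941)
cos θ_2 = (269.7044−9²−8²)/(2·9·8) = 0.8660; θ_2 = -30.0026° (elbow-down)
β = atan2(15.7941,-4.5000) = 105.9031°; ψ = atan2(-4.0003,15.9280) = -14.0982°
θ_1 = β − ψ = 120.0013°
θ_3 = φ − θ_1 − θ_2 = -149.9987° (wrapped to (-180°,180°])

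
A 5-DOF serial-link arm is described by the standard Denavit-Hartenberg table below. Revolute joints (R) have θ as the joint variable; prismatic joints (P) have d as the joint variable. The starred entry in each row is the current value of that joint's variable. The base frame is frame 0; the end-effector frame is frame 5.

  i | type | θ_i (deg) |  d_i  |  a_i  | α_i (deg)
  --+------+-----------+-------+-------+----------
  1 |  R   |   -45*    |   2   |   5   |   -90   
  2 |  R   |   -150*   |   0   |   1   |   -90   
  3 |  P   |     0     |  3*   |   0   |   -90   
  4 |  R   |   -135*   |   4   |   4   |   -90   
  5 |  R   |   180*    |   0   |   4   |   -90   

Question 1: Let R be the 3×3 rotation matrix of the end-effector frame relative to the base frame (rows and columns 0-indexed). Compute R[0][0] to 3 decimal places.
-0.683

End-effector x-axis (col 0 of R) = (-0.6830,0.6830,-0.2588)
R[0][0] = -0.6830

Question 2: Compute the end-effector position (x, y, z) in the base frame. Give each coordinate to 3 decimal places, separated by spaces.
1.155 -6.812 5.098

after link 1: o_1 = (3.5355, -3.5355, 2.0000)
after link 2: o_2 = (2.9232, -2.9232, 2.5000)
after link 3: o_3 = (3.9838, -3.9838, 5.0981)
after link 4: o_4 = (3.8874, -9.5443, 6.1334)
after link 5: o_5 = (1.1554, -6.8122, 5.0981)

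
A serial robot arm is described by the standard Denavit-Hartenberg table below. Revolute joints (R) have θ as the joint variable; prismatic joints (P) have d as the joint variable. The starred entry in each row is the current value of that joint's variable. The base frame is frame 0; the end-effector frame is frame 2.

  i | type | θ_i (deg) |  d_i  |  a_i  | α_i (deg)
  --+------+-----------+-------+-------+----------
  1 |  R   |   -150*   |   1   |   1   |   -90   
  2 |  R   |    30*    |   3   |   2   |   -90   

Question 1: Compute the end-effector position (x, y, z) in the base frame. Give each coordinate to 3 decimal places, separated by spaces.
-0.866 -3.964 0.000

after link 1: o_1 = (-0.8660, -0.5000, 1.0000)
after link 2: o_2 = (-0.8660, -3.9641, 0.0000)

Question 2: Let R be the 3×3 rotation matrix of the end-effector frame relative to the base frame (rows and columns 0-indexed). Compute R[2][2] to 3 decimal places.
End-effector z-axis (col 2 of R) = (0.4330,0.2500,-0.8660)
R[2][2] = -0.8660

-0.866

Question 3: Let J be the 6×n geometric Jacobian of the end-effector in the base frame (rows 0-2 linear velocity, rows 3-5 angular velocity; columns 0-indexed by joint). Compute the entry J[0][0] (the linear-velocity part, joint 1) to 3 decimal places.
axis z_0 = ẑ; lever o_n−o_0 = (-0.8660,-3.9641,0.0000)
cross product → J_v[:, 0] = (3.9641,-0.8660,0.0000)
J_ω[:, 0] = z_0
entry J[0][0] = 3.9641

3.964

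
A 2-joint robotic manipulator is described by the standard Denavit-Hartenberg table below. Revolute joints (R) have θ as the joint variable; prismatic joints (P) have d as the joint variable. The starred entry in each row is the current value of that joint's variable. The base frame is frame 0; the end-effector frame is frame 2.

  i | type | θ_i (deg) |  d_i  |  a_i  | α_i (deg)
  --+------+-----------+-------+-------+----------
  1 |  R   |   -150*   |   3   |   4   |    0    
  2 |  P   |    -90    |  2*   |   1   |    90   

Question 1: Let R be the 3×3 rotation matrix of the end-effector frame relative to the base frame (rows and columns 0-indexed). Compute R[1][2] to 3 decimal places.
End-effector z-axis (col 2 of R) = (0.8660,0.5000,0.0000)
R[1][2] = 0.5000

0.500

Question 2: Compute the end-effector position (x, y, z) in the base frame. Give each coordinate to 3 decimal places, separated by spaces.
-3.964 -1.134 5.000

after link 1: o_1 = (-3.4641, -2.0000, 3.0000)
after link 2: o_2 = (-3.9641, -1.1340, 5.0000)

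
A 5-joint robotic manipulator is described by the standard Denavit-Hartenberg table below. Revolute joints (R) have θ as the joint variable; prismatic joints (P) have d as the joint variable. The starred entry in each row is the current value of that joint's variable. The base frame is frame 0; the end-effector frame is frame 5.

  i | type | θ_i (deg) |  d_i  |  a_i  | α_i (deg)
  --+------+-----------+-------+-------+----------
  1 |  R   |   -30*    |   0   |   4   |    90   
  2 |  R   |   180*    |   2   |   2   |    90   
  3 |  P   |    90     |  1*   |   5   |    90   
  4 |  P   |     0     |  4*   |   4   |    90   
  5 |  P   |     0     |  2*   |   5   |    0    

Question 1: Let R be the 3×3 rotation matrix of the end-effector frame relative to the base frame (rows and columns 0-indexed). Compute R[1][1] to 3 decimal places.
End-effector y-axis (col 1 of R) = (-0.8660,0.5000,0.0000)
R[1][1] = 0.5000

0.500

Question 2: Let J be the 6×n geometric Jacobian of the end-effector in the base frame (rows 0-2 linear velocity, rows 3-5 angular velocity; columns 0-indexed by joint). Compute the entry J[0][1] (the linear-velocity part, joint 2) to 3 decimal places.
0.866

axis z_1 = (-0.5000,-0.8660,0.0000); lever o_n−o_1 = (-13.1962,-10.8564,-1.0000)
cross product → J_v[:, 1] = (0.8660,-0.5000,-6.0000)
J_ω[:, 1] = z_1
entry J[0][1] = 0.8660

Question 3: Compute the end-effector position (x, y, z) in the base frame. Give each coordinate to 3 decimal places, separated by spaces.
-9.732 -12.856 -1.000

after link 1: o_1 = (3.4641, -2.0000, 0.0000)
after link 2: o_2 = (0.7321, -2.7321, 0.0000)
after link 3: o_3 = (-1.7679, -7.0622, 1.0000)
after link 4: o_4 = (-7.2321, -8.5263, 1.0000)
after link 5: o_5 = (-9.7321, -12.8564, -1.0000)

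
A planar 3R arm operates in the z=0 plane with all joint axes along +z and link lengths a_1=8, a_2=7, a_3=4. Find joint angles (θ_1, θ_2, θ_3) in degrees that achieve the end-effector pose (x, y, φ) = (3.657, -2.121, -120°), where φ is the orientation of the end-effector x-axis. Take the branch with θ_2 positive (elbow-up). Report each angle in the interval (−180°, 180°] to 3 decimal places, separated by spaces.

-45.000 134.999 150.002

wrist centre = target − a_3·(cos φ, sin φ) = (5.6570, 1.3431)
cos θ_2 = (33.8056−8²−7²)/(2·8·7) = -0.7071; θ_2 = 134.9989° (elbow-up)
β = atan2(1.3431,5.6570) = 13.3560°; ψ = atan2(4.9498,3.0503) = 58.3565°
θ_1 = β − ψ = -45.0004°
θ_3 = φ − θ_1 − θ_2 = 150.0016° (wrapped to (-180°,180°])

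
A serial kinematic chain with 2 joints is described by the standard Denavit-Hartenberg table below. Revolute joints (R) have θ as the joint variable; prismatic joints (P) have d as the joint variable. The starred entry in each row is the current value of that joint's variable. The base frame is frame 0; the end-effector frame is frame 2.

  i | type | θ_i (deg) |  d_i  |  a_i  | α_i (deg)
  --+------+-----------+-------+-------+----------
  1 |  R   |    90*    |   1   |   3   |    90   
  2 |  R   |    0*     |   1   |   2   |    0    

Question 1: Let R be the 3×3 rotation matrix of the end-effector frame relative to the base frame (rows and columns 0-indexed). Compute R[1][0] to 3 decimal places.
End-effector x-axis (col 0 of R) = (0.0000,1.0000,0.0000)
R[1][0] = 1.0000

1.000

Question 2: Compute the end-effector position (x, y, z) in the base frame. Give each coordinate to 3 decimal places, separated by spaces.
after link 1: o_1 = (0.0000, 3.0000, 1.0000)
after link 2: o_2 = (1.0000, 5.0000, 1.0000)

1.000 5.000 1.000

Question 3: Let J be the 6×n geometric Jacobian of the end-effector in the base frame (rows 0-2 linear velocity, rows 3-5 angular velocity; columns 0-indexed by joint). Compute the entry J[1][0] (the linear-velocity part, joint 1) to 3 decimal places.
1.000

axis z_0 = ẑ; lever o_n−o_0 = (1.0000,5.0000,1.0000)
cross product → J_v[:, 0] = (-5.0000,1.0000,0.0000)
J_ω[:, 0] = z_0
entry J[1][0] = 1.0000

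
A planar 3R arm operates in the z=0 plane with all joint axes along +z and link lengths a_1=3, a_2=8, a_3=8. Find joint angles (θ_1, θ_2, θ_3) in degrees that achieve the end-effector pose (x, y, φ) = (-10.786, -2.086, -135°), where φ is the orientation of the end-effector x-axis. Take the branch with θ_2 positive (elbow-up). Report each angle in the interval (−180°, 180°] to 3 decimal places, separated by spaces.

29.997 135.000 60.003

wrist centre = target − a_3·(cos φ, sin φ) = (-5.1291, 3.5709)
cos θ_2 = (39.0591−3²−8²)/(2·3·8) = -0.7071; θ_2 = 134.9996° (elbow-up)
β = atan2(3.5709,-5.1291) = 145.1548°; ψ = atan2(5.6569,-2.6568) = 115.1575°
θ_1 = β − ψ = 29.9973°
θ_3 = φ − θ_1 − θ_2 = 60.0031° (wrapped to (-180°,180°])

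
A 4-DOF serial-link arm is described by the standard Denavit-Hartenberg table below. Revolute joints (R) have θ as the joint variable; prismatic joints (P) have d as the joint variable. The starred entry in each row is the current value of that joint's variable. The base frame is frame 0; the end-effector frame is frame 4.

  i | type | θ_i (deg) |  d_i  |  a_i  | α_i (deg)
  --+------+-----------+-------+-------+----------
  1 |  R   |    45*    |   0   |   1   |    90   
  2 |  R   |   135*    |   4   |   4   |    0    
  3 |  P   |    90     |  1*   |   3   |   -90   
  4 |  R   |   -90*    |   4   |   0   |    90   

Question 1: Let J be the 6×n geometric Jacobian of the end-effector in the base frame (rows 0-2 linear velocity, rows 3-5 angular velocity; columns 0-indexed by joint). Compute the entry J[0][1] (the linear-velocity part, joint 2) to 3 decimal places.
axis z_1 = (0.7071,-0.7071,0.0000); lever o_n−o_1 = (2.0355,-5.0355,-2.1213)
cross product → J_v[:, 1] = (1.5000,1.5000,-2.1213)
J_ω[:, 1] = z_1
entry J[0][1] = 1.5000

1.500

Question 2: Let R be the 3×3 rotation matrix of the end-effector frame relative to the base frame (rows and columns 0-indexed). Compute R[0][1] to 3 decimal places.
0.500

End-effector y-axis (col 1 of R) = (0.5000,0.5000,-0.7071)
R[0][1] = 0.5000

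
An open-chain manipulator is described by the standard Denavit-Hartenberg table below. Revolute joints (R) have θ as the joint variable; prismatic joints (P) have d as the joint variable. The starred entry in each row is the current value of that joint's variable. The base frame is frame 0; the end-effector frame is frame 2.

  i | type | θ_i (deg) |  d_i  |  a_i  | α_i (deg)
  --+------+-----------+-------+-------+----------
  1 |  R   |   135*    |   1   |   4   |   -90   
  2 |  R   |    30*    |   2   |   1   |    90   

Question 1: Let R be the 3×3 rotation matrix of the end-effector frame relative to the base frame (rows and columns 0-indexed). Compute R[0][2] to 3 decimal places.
-0.354

End-effector z-axis (col 2 of R) = (-0.3536,0.3536,0.8660)
R[0][2] = -0.3536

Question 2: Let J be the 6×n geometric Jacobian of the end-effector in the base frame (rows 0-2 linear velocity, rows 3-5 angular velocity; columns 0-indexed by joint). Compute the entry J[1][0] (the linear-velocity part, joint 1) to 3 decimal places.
axis z_0 = ẑ; lever o_n−o_0 = (-4.8550,2.0266,0.5000)
cross product → J_v[:, 0] = (-2.0266,-4.8550,0.0000)
J_ω[:, 0] = z_0
entry J[1][0] = -4.8550

-4.855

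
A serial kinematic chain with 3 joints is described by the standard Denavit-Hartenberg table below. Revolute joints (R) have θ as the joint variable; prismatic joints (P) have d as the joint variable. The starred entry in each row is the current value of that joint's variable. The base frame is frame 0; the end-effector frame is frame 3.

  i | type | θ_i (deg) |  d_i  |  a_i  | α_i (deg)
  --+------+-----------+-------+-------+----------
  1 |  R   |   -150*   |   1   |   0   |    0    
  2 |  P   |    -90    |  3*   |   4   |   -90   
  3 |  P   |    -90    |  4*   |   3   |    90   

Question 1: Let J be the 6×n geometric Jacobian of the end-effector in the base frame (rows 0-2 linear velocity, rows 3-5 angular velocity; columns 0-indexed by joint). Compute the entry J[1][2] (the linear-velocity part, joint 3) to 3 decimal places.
-0.500

prismatic axis z_2 = (-0.8660,-0.5000,0.0000)
J_v[:, 2] = z_2; J_ω[:, 2] = (0,0,0)
entry J[1][2] = -0.5000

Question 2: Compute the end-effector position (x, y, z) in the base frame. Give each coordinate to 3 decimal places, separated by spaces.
after link 1: o_1 = (0.0000, 0.0000, 1.0000)
after link 2: o_2 = (-2.0000, 3.4641, 4.0000)
after link 3: o_3 = (-5.4641, 1.4641, 7.0000)

-5.464 1.464 7.000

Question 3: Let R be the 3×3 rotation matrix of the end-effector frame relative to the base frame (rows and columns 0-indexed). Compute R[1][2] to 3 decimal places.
End-effector z-axis (col 2 of R) = (0.5000,-0.8660,0.0000)
R[1][2] = -0.8660

-0.866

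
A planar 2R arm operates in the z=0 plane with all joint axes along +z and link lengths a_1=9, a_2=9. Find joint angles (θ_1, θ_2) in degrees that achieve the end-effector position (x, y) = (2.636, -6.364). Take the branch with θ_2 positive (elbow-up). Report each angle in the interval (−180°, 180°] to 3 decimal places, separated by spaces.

-135.000 135.000

cos θ_2 = (47.4490−9²−9²)/(2·9·9) = -0.7071; θ_2 = 134.9999° (elbow-up)
β = atan2(-6.3640,2.6360) = -67.5004°; ψ = atan2(6.3640,2.6361) = 67.4999°
θ_1 = β − ψ = -135.0004°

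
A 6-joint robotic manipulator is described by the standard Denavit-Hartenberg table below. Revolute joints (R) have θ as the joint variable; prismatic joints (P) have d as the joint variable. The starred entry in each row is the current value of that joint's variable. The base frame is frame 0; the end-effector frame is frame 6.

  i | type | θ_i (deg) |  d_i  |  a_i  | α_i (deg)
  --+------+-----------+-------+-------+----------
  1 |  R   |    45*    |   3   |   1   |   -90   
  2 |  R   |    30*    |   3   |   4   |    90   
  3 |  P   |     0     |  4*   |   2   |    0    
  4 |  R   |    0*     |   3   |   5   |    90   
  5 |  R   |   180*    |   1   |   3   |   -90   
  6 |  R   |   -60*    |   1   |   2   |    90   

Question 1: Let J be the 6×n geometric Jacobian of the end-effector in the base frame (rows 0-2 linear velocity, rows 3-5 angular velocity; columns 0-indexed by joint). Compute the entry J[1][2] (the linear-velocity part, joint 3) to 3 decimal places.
0.354

prismatic axis z_2 = (0.3536,0.3536,0.8660)
J_v[:, 2] = z_2; J_ω[:, 2] = (0,0,0)
entry J[1][2] = 0.3536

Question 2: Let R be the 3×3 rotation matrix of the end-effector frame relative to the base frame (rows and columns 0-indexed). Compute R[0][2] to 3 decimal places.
0.884

End-effector z-axis (col 2 of R) = (0.8839,0.1768,-0.4330)
R[0][2] = 0.8839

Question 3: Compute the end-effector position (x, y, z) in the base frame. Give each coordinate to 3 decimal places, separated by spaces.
6.926 7.305 4.696

after link 1: o_1 = (0.7071, 0.7071, 3.0000)
after link 2: o_2 = (1.0353, 5.2779, 1.0000)
after link 3: o_3 = (3.6742, 7.9169, 3.4641)
after link 4: o_4 = (7.7968, 12.0394, 3.5622)
after link 5: o_5 = (6.6667, 9.4952, 5.0622)
after link 6: o_6 = (6.9256, 7.3045, 4.6962)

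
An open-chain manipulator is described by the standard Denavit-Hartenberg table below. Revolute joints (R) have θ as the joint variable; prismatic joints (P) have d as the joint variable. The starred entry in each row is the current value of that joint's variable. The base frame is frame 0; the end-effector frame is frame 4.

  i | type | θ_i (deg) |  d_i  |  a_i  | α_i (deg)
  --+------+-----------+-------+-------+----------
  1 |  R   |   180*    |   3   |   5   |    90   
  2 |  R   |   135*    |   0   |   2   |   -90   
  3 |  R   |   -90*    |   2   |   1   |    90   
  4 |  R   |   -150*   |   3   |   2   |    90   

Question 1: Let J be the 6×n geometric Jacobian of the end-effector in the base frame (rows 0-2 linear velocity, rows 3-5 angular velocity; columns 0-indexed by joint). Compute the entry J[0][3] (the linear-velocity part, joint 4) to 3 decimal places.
-1.225

axis z_3 = (-0.7071,0.0000,-0.7071); lever o_n−o_3 = (-2.8284,-1.7321,-1.4142)
cross product → J_v[:, 3] = (-1.2247,1.0000,1.2247)
J_ω[:, 3] = z_3
entry J[0][3] = -1.2247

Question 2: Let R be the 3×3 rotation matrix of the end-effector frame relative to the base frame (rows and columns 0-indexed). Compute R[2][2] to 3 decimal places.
-0.612

End-effector z-axis (col 2 of R) = (0.6124,-0.5000,-0.6124)
R[2][2] = -0.6124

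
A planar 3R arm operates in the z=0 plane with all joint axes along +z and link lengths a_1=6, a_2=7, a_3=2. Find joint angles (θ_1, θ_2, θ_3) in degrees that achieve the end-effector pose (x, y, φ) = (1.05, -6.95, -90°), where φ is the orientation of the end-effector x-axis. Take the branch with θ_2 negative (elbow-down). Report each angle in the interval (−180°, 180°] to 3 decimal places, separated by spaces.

wrist centre = target − a_3·(cos φ, sin φ) = (1.0500, -4.9500)
cos θ_2 = (25.6050−6²−7²)/(2·6·7) = -0.7071; θ_2 = -134.9981° (elbow-down)
β = atan2(-4.9500,1.0500) = -78.0239°; ψ = atan2(-4.9499,1.0504) = -78.0190°
θ_1 = β − ψ = -0.0048°
θ_3 = φ − θ_1 − θ_2 = 45.0029° (wrapped to (-180°,180°])

-0.005 -134.998 45.003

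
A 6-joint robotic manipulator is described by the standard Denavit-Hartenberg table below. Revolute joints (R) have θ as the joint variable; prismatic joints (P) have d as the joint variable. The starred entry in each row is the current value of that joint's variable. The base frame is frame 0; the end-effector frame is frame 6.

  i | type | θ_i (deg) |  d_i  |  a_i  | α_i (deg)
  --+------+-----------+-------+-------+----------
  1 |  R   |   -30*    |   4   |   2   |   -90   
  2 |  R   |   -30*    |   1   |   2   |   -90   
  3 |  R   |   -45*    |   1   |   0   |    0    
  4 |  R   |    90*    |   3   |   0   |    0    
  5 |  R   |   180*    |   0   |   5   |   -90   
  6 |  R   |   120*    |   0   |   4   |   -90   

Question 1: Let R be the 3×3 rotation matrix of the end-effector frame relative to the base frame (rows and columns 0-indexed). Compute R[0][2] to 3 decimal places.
End-effector z-axis (col 2 of R) = (0.3696,-0.9205,-0.1268)
R[0][2] = 0.3696

0.370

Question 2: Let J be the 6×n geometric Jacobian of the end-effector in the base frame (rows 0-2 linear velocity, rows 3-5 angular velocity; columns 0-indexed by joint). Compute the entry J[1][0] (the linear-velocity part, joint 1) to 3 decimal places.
3.434

axis z_0 = ẑ; lever o_n−o_0 = (3.4338,1.6217,3.4752)
cross product → J_v[:, 0] = (-1.6217,3.4338,0.0000)
J_ω[:, 0] = z_0
entry J[1][0] = 3.4338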